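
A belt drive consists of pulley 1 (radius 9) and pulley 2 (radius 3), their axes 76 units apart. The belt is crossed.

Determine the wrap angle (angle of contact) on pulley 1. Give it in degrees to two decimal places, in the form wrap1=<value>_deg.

wrap1=198.17_deg

crossed belt: β = asin((r1+r2)/C) = asin(12/76) = 9.0847°
wrap1 = wrap2 = π + 2β = 198.1694°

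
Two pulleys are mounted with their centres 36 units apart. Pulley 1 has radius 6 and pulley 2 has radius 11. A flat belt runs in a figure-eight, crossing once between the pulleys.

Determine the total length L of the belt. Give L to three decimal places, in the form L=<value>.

L=133.595

crossed belt: β = asin((r1+r2)/C) = asin(17/36) = 28.1786°
wrap1 = wrap2 = π + 2β = 236.3573°
tangent length = C·cosβ = 31.7333
L = (r1+r2)·wrap + 2·C·cosβ = 17·4.1252 + 2·31.7333 = 133.5951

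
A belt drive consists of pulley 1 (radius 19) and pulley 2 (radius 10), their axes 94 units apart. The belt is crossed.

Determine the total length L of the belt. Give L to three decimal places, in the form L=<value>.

crossed belt: β = asin((r1+r2)/C) = asin(29/94) = 17.9695°
wrap1 = wrap2 = π + 2β = 215.9390°
tangent length = C·cosβ = 89.4148
L = (r1+r2)·wrap + 2·C·cosβ = 29·3.7688 + 2·89.4148 = 288.1261

L=288.126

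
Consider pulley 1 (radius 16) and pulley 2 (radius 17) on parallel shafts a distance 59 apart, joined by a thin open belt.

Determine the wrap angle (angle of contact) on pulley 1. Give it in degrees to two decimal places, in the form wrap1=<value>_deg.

open belt: β = asin((r2−r1)/C) = asin(1/59) = 0.9712°
wrap1 = π − 2β = 178.0577°
wrap2 = π + 2β = 181.9423°

wrap1=178.06_deg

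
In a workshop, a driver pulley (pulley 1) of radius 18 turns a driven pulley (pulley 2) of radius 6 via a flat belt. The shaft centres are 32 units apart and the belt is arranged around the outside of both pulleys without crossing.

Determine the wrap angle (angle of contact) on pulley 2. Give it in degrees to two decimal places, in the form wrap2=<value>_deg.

wrap2=135.95_deg

open belt: β = asin((r2−r1)/C) = asin(-12/32) = -22.0243°
wrap1 = π − 2β = 224.0486°
wrap2 = π + 2β = 135.9514°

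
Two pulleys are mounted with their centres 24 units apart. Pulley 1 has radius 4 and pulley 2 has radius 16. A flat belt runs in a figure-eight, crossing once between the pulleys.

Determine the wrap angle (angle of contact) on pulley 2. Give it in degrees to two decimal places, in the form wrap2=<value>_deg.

wrap2=292.89_deg

crossed belt: β = asin((r1+r2)/C) = asin(20/24) = 56.4427°
wrap1 = wrap2 = π + 2β = 292.8854°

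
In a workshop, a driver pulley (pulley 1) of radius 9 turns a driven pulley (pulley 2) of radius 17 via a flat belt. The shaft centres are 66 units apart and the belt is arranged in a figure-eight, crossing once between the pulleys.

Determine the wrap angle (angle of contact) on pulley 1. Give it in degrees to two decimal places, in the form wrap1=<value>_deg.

wrap1=226.40_deg

crossed belt: β = asin((r1+r2)/C) = asin(26/66) = 23.1998°
wrap1 = wrap2 = π + 2β = 226.3997°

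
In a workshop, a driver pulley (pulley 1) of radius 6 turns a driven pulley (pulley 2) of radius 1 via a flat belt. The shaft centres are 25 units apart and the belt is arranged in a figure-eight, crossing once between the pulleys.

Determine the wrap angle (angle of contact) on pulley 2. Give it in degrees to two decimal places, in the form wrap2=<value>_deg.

crossed belt: β = asin((r1+r2)/C) = asin(7/25) = 16.2602°
wrap1 = wrap2 = π + 2β = 212.5204°

wrap2=212.52_deg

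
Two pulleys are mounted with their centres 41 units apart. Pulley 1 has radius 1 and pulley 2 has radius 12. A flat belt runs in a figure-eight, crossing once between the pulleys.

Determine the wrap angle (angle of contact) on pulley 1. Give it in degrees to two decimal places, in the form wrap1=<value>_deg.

crossed belt: β = asin((r1+r2)/C) = asin(13/41) = 18.4860°
wrap1 = wrap2 = π + 2β = 216.9720°

wrap1=216.97_deg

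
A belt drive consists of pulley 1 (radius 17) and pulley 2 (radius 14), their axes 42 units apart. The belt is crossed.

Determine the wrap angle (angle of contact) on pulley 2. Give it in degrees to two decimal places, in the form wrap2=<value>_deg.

crossed belt: β = asin((r1+r2)/C) = asin(31/42) = 47.5694°
wrap1 = wrap2 = π + 2β = 275.1388°

wrap2=275.14_deg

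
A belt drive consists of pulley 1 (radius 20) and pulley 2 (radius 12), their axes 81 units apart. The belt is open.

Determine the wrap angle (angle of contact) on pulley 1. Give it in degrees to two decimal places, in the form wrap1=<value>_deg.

wrap1=191.34_deg

open belt: β = asin((r2−r1)/C) = asin(-8/81) = -5.6681°
wrap1 = π − 2β = 191.3362°
wrap2 = π + 2β = 168.6638°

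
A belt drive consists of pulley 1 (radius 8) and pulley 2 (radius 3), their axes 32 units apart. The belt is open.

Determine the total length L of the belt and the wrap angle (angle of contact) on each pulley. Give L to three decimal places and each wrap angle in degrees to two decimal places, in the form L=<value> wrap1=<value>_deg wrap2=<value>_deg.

open belt: β = asin((r2−r1)/C) = asin(-5/32) = -8.9893°
wrap1 = π − 2β = 197.9786°
wrap2 = π + 2β = 162.0214°
tangent length = C·cosβ = 31.6070
L = r1·wrap1 + r2·wrap2 + 2·C·cosβ = 8·3.4554 + 3·2.8278 + 2·31.6070 = 99.3404

L=99.340 wrap1=197.98_deg wrap2=162.02_deg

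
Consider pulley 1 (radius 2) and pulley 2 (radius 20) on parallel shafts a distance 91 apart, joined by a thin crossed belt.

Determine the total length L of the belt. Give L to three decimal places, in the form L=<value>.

L=256.460

crossed belt: β = asin((r1+r2)/C) = asin(22/91) = 13.9903°
wrap1 = wrap2 = π + 2β = 207.9807°
tangent length = C·cosβ = 88.3006
L = (r1+r2)·wrap + 2·C·cosβ = 22·3.6299 + 2·88.3006 = 256.4601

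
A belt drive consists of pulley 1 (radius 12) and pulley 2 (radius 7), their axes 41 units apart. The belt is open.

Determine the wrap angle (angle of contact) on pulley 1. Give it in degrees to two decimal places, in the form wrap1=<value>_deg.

open belt: β = asin((r2−r1)/C) = asin(-5/41) = -7.0047°
wrap1 = π − 2β = 194.0095°
wrap2 = π + 2β = 165.9905°

wrap1=194.01_deg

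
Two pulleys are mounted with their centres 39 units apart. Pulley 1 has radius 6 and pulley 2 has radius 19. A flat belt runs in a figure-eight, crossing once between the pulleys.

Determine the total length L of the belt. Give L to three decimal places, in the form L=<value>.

crossed belt: β = asin((r1+r2)/C) = asin(25/39) = 39.8683°
wrap1 = wrap2 = π + 2β = 259.7367°
tangent length = C·cosβ = 29.9333
L = (r1+r2)·wrap + 2·C·cosβ = 25·4.5333 + 2·29.9333 = 173.1980

L=173.198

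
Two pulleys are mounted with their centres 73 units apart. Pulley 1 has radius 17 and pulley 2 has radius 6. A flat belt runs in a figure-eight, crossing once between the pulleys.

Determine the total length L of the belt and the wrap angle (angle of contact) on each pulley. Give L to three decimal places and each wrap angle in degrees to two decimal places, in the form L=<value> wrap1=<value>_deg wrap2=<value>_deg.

crossed belt: β = asin((r1+r2)/C) = asin(23/73) = 18.3649°
wrap1 = wrap2 = π + 2β = 216.7299°
tangent length = C·cosβ = 69.2820
L = (r1+r2)·wrap + 2·C·cosβ = 23·3.7827 + 2·69.2820 = 225.5650

L=225.565 wrap1=216.73_deg wrap2=216.73_deg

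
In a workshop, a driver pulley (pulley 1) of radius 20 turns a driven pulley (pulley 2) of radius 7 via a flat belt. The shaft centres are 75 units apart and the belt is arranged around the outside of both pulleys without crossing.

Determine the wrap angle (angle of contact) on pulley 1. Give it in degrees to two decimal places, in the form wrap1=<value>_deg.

wrap1=199.96_deg

open belt: β = asin((r2−r1)/C) = asin(-13/75) = -9.9817°
wrap1 = π − 2β = 199.9634°
wrap2 = π + 2β = 160.0366°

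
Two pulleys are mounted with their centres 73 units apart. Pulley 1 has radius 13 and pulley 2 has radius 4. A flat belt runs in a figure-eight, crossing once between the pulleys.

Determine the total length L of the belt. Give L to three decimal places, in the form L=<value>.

L=203.384

crossed belt: β = asin((r1+r2)/C) = asin(17/73) = 13.4665°
wrap1 = wrap2 = π + 2β = 206.9330°
tangent length = C·cosβ = 70.9930
L = (r1+r2)·wrap + 2·C·cosβ = 17·3.6117 + 2·70.9930 = 203.3842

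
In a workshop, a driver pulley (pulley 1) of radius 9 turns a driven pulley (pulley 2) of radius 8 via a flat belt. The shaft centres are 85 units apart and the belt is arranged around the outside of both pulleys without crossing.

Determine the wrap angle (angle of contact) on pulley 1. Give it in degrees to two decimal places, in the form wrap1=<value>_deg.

wrap1=181.35_deg

open belt: β = asin((r2−r1)/C) = asin(-1/85) = -0.6741°
wrap1 = π − 2β = 181.3482°
wrap2 = π + 2β = 178.6518°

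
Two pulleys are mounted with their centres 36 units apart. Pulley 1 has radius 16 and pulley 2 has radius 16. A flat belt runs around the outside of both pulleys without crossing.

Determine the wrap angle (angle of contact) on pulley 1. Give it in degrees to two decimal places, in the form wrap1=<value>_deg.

open belt: β = asin((r2−r1)/C) = asin(0/36) = 0.0000°
wrap1 = π − 2β = 180.0000°
wrap2 = π + 2β = 180.0000°

wrap1=180.00_deg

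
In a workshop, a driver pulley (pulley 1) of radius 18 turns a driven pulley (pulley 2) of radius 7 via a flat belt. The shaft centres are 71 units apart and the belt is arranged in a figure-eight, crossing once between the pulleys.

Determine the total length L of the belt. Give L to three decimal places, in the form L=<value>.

L=229.437

crossed belt: β = asin((r1+r2)/C) = asin(25/71) = 20.6166°
wrap1 = wrap2 = π + 2β = 221.2332°
tangent length = C·cosβ = 66.4530
L = (r1+r2)·wrap + 2·C·cosβ = 25·3.8612 + 2·66.4530 = 229.4372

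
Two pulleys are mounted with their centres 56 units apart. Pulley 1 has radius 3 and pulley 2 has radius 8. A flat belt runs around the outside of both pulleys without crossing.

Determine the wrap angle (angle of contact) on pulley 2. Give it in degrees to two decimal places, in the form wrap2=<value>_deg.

wrap2=190.25_deg

open belt: β = asin((r2−r1)/C) = asin(5/56) = 5.1225°
wrap1 = π − 2β = 169.7550°
wrap2 = π + 2β = 190.2450°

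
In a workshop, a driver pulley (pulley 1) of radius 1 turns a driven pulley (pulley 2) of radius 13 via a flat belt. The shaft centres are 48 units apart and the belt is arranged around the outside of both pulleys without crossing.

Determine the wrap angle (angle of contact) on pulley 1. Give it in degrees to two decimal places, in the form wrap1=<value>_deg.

open belt: β = asin((r2−r1)/C) = asin(12/48) = 14.4775°
wrap1 = π − 2β = 151.0450°
wrap2 = π + 2β = 208.9550°

wrap1=151.04_deg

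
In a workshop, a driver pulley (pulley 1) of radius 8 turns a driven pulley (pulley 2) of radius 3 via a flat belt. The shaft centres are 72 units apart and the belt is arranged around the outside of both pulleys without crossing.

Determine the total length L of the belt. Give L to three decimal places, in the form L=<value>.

open belt: β = asin((r2−r1)/C) = asin(-5/72) = -3.9821°
wrap1 = π − 2β = 187.9642°
wrap2 = π + 2β = 172.0358°
tangent length = C·cosβ = 71.8262
L = r1·wrap1 + r2·wrap2 + 2·C·cosβ = 8·3.2806 + 3·3.0026 + 2·71.8262 = 178.9049

L=178.905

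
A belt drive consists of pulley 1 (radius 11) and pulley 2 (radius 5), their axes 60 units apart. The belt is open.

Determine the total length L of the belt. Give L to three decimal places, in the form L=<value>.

L=170.866

open belt: β = asin((r2−r1)/C) = asin(-6/60) = -5.7392°
wrap1 = π − 2β = 191.4783°
wrap2 = π + 2β = 168.5217°
tangent length = C·cosβ = 59.6992
L = r1·wrap1 + r2·wrap2 + 2·C·cosβ = 11·3.3419 + 5·2.9413 + 2·59.6992 = 170.8660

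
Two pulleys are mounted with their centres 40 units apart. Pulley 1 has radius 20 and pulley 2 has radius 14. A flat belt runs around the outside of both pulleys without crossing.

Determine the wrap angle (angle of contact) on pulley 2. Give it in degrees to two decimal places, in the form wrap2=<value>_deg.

wrap2=162.75_deg

open belt: β = asin((r2−r1)/C) = asin(-6/40) = -8.6269°
wrap1 = π − 2β = 197.2539°
wrap2 = π + 2β = 162.7461°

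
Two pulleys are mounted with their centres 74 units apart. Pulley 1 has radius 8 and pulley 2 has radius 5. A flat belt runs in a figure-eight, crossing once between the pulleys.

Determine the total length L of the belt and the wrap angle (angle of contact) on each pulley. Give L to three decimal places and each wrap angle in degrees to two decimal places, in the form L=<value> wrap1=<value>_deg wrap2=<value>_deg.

crossed belt: β = asin((r1+r2)/C) = asin(13/74) = 10.1180°
wrap1 = wrap2 = π + 2β = 200.2360°
tangent length = C·cosβ = 72.8492
L = (r1+r2)·wrap + 2·C·cosβ = 13·3.4948 + 2·72.8492 = 191.1304

L=191.130 wrap1=200.24_deg wrap2=200.24_deg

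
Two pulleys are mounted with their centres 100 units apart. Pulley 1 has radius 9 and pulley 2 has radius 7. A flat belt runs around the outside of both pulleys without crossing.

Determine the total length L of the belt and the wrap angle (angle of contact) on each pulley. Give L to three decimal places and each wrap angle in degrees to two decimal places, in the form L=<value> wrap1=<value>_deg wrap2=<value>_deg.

open belt: β = asin((r2−r1)/C) = asin(-2/100) = -1.1460°
wrap1 = π − 2β = 182.2920°
wrap2 = π + 2β = 177.7080°
tangent length = C·cosβ = 99.9800
L = r1·wrap1 + r2·wrap2 + 2·C·cosβ = 9·3.1816 + 7·3.1016 + 2·99.9800 = 250.3055

L=250.305 wrap1=182.29_deg wrap2=177.71_deg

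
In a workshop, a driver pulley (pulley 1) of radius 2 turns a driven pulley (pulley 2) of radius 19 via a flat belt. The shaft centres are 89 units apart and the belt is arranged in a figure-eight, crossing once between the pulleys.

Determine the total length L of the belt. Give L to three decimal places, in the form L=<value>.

crossed belt: β = asin((r1+r2)/C) = asin(21/89) = 13.6479°
wrap1 = wrap2 = π + 2β = 207.2959°
tangent length = C·cosβ = 86.4870
L = (r1+r2)·wrap + 2·C·cosβ = 21·3.6180 + 2·86.4870 = 248.9519

L=248.952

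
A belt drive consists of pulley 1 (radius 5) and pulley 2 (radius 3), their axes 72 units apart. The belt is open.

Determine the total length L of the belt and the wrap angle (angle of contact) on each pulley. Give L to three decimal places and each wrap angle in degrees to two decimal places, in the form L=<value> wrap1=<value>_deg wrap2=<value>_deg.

open belt: β = asin((r2−r1)/C) = asin(-2/72) = -1.5918°
wrap1 = π − 2β = 183.1835°
wrap2 = π + 2β = 176.8165°
tangent length = C·cosβ = 71.9722
L = r1·wrap1 + r2·wrap2 + 2·C·cosβ = 5·3.1972 + 3·3.0860 + 2·71.9722 = 169.1883

L=169.188 wrap1=183.18_deg wrap2=176.82_deg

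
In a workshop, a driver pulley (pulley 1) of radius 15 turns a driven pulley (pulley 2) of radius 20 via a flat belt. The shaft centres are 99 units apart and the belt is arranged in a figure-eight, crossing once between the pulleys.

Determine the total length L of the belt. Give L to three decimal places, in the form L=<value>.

L=320.463

crossed belt: β = asin((r1+r2)/C) = asin(35/99) = 20.7037°
wrap1 = wrap2 = π + 2β = 221.4074°
tangent length = C·cosβ = 92.6067
L = (r1+r2)·wrap + 2·C·cosβ = 35·3.8643 + 2·92.6067 = 320.4635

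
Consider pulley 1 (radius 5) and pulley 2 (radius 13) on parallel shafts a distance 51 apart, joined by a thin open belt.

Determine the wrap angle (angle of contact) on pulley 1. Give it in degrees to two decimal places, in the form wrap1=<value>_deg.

open belt: β = asin((r2−r1)/C) = asin(8/51) = 9.0248°
wrap1 = π − 2β = 161.9503°
wrap2 = π + 2β = 198.0497°

wrap1=161.95_deg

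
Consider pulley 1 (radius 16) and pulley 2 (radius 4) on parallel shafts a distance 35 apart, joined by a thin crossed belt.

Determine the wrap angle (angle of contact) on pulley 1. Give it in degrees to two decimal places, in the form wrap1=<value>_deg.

wrap1=249.70_deg

crossed belt: β = asin((r1+r2)/C) = asin(20/35) = 34.8499°
wrap1 = wrap2 = π + 2β = 249.6998°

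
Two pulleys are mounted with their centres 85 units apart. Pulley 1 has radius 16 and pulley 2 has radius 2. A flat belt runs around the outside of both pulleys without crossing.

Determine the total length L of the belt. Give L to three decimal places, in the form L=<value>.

open belt: β = asin((r2−r1)/C) = asin(-14/85) = -9.4801°
wrap1 = π − 2β = 198.9603°
wrap2 = π + 2β = 161.0397°
tangent length = C·cosβ = 83.8391
L = r1·wrap1 + r2·wrap2 + 2·C·cosβ = 16·3.4725 + 2·2.8107 + 2·83.8391 = 228.8598

L=228.860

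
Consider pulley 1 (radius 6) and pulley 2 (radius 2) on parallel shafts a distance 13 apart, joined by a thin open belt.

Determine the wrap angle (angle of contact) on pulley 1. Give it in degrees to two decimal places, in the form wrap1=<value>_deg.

wrap1=215.84_deg

open belt: β = asin((r2−r1)/C) = asin(-4/13) = -17.9202°
wrap1 = π − 2β = 215.8404°
wrap2 = π + 2β = 144.1596°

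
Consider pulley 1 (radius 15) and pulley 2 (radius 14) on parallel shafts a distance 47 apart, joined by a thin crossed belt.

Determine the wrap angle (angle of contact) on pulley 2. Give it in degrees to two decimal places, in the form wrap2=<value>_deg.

crossed belt: β = asin((r1+r2)/C) = asin(29/47) = 38.0989°
wrap1 = wrap2 = π + 2β = 256.1979°

wrap2=256.20_deg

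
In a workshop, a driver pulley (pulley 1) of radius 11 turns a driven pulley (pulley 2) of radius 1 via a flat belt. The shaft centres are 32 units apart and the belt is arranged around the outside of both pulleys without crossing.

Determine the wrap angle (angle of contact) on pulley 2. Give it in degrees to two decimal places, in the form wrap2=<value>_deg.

wrap2=143.58_deg

open belt: β = asin((r2−r1)/C) = asin(-10/32) = -18.2100°
wrap1 = π − 2β = 216.4199°
wrap2 = π + 2β = 143.5801°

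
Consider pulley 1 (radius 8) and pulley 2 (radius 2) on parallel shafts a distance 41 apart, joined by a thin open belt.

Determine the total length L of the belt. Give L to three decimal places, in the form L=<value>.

L=114.296

open belt: β = asin((r2−r1)/C) = asin(-6/41) = -8.4150°
wrap1 = π − 2β = 196.8299°
wrap2 = π + 2β = 163.1701°
tangent length = C·cosβ = 40.5586
L = r1·wrap1 + r2·wrap2 + 2·C·cosβ = 8·3.4353 + 2·2.8479 + 2·40.5586 = 114.2956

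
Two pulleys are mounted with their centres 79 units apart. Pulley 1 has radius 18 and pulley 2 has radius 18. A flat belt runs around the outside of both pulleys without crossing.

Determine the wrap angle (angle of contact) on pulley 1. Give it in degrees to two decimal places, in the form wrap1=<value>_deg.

wrap1=180.00_deg

open belt: β = asin((r2−r1)/C) = asin(0/79) = 0.0000°
wrap1 = π − 2β = 180.0000°
wrap2 = π + 2β = 180.0000°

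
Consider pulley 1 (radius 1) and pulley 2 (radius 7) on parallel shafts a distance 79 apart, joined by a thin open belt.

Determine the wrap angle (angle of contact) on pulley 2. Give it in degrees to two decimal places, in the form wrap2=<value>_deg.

wrap2=188.71_deg

open belt: β = asin((r2−r1)/C) = asin(6/79) = 4.3558°
wrap1 = π − 2β = 171.2885°
wrap2 = π + 2β = 188.7115°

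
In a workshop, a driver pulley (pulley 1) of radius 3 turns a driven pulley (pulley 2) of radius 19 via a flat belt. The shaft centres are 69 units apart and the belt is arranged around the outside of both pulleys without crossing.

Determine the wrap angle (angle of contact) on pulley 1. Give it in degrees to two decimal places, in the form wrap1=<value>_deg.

open belt: β = asin((r2−r1)/C) = asin(16/69) = 13.4080°
wrap1 = π − 2β = 153.1840°
wrap2 = π + 2β = 206.8160°

wrap1=153.18_deg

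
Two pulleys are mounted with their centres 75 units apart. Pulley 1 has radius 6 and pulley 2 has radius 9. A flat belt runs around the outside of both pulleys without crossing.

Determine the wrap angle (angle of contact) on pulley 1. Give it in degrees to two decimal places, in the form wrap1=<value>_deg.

wrap1=175.42_deg

open belt: β = asin((r2−r1)/C) = asin(3/75) = 2.2924°
wrap1 = π − 2β = 175.4151°
wrap2 = π + 2β = 184.5849°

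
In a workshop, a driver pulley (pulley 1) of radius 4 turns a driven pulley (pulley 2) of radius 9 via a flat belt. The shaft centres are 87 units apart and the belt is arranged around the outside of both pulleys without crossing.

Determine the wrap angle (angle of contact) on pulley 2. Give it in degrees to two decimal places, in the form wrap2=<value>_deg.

open belt: β = asin((r2−r1)/C) = asin(5/87) = 3.2947°
wrap1 = π − 2β = 173.4106°
wrap2 = π + 2β = 186.5894°

wrap2=186.59_deg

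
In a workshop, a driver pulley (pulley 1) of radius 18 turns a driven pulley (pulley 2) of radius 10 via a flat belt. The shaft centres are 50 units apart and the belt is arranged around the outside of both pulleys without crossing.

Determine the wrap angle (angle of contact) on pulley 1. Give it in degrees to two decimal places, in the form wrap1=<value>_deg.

open belt: β = asin((r2−r1)/C) = asin(-8/50) = -9.2069°
wrap1 = π − 2β = 198.4138°
wrap2 = π + 2β = 161.5862°

wrap1=198.41_deg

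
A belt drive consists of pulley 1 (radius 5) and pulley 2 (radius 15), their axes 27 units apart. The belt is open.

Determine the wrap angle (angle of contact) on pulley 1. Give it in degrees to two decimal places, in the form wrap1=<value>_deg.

wrap1=136.52_deg

open belt: β = asin((r2−r1)/C) = asin(10/27) = 21.7385°
wrap1 = π − 2β = 136.5231°
wrap2 = π + 2β = 223.4769°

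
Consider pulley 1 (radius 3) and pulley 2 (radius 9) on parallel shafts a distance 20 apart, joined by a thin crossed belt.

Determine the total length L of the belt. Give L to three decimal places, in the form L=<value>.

crossed belt: β = asin((r1+r2)/C) = asin(12/20) = 36.8699°
wrap1 = wrap2 = π + 2β = 253.7398°
tangent length = C·cosβ = 16.0000
L = (r1+r2)·wrap + 2·C·cosβ = 12·4.4286 + 2·16.0000 = 85.1431

L=85.143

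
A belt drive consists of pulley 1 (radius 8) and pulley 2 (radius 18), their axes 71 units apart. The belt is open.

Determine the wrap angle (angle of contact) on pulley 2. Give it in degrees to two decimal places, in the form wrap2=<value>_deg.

wrap2=196.19_deg

open belt: β = asin((r2−r1)/C) = asin(10/71) = 8.0967°
wrap1 = π − 2β = 163.8065°
wrap2 = π + 2β = 196.1935°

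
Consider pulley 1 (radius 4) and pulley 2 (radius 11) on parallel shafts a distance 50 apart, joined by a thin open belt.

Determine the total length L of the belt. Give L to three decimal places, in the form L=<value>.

open belt: β = asin((r2−r1)/C) = asin(7/50) = 8.0478°
wrap1 = π − 2β = 163.9043°
wrap2 = π + 2β = 196.0957°
tangent length = C·cosβ = 49.5076
L = r1·wrap1 + r2·wrap2 + 2·C·cosβ = 4·2.8607 + 11·3.4225 + 2·49.5076 = 148.1055

L=148.105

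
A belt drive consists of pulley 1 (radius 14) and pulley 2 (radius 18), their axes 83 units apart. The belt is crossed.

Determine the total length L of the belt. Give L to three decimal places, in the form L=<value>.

L=279.028

crossed belt: β = asin((r1+r2)/C) = asin(32/83) = 22.6774°
wrap1 = wrap2 = π + 2β = 225.3548°
tangent length = C·cosβ = 76.5833
L = (r1+r2)·wrap + 2·C·cosβ = 32·3.9332 + 2·76.5833 = 279.0284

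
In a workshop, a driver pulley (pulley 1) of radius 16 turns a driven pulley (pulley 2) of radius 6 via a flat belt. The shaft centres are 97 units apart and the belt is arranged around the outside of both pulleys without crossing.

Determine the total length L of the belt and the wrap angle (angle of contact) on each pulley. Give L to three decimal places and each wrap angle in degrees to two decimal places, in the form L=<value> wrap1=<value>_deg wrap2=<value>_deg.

L=264.147 wrap1=191.83_deg wrap2=168.17_deg

open belt: β = asin((r2−r1)/C) = asin(-10/97) = -5.9173°
wrap1 = π − 2β = 191.8346°
wrap2 = π + 2β = 168.1654°
tangent length = C·cosβ = 96.4832
L = r1·wrap1 + r2·wrap2 + 2·C·cosβ = 16·3.3481 + 6·2.9350 + 2·96.4832 = 264.1469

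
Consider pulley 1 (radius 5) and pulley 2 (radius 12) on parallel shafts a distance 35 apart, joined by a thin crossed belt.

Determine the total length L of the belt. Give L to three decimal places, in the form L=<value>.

L=131.839

crossed belt: β = asin((r1+r2)/C) = asin(17/35) = 29.0593°
wrap1 = wrap2 = π + 2β = 238.1186°
tangent length = C·cosβ = 30.5941
L = (r1+r2)·wrap + 2·C·cosβ = 17·4.1560 + 2·30.5941 = 131.8394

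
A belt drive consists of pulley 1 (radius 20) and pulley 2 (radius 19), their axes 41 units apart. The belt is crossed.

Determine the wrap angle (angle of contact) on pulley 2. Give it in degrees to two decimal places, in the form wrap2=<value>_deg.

wrap2=324.06_deg

crossed belt: β = asin((r1+r2)/C) = asin(39/41) = 72.0302°
wrap1 = wrap2 = π + 2β = 324.0605°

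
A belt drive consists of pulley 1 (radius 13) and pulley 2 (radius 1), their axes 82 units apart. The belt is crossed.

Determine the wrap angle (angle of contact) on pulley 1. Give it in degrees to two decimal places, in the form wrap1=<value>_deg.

crossed belt: β = asin((r1+r2)/C) = asin(14/82) = 9.8304°
wrap1 = wrap2 = π + 2β = 199.6607°

wrap1=199.66_deg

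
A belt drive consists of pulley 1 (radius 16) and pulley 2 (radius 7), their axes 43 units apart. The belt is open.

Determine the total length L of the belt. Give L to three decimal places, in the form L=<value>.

L=160.147

open belt: β = asin((r2−r1)/C) = asin(-9/43) = -12.0815°
wrap1 = π − 2β = 204.1629°
wrap2 = π + 2β = 155.8371°
tangent length = C·cosβ = 42.0476
L = r1·wrap1 + r2·wrap2 + 2·C·cosβ = 16·3.5633 + 7·2.7199 + 2·42.0476 = 160.1473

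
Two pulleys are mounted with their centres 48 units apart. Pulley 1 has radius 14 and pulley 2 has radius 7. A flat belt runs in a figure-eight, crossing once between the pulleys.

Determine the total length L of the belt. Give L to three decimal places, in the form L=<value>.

L=171.317

crossed belt: β = asin((r1+r2)/C) = asin(21/48) = 25.9445°
wrap1 = wrap2 = π + 2β = 231.8890°
tangent length = C·cosβ = 43.1625
L = (r1+r2)·wrap + 2·C·cosβ = 21·4.0472 + 2·43.1625 = 171.3167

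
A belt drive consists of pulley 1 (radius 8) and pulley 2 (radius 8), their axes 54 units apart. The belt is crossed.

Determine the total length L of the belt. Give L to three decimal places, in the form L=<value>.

crossed belt: β = asin((r1+r2)/C) = asin(16/54) = 17.2353°
wrap1 = wrap2 = π + 2β = 214.4706°
tangent length = C·cosβ = 51.5752
L = (r1+r2)·wrap + 2·C·cosβ = 16·3.7432 + 2·51.5752 = 163.0419

L=163.042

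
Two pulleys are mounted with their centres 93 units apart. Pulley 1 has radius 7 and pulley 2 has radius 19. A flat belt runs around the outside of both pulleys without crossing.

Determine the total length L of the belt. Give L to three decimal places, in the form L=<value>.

open belt: β = asin((r2−r1)/C) = asin(12/93) = 7.4137°
wrap1 = π − 2β = 165.1727°
wrap2 = π + 2β = 194.8273°
tangent length = C·cosβ = 92.2226
L = r1·wrap1 + r2·wrap2 + 2·C·cosβ = 7·2.8828 + 19·3.4004 + 2·92.2226 = 269.2320

L=269.232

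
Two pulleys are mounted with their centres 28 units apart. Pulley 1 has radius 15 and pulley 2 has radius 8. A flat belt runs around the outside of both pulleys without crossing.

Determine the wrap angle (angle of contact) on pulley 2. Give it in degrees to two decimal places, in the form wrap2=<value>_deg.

wrap2=151.04_deg

open belt: β = asin((r2−r1)/C) = asin(-7/28) = -14.4775°
wrap1 = π − 2β = 208.9550°
wrap2 = π + 2β = 151.0450°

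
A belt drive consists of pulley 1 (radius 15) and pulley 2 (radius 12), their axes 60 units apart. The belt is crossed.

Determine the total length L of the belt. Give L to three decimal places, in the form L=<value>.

L=217.192

crossed belt: β = asin((r1+r2)/C) = asin(27/60) = 26.7437°
wrap1 = wrap2 = π + 2β = 233.4874°
tangent length = C·cosβ = 53.5817
L = (r1+r2)·wrap + 2·C·cosβ = 27·4.0751 + 2·53.5817 = 217.1918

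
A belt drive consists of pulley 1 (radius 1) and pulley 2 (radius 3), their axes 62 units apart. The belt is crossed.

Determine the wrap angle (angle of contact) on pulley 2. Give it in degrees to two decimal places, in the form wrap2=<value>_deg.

wrap2=187.40_deg

crossed belt: β = asin((r1+r2)/C) = asin(4/62) = 3.6991°
wrap1 = wrap2 = π + 2β = 187.3981°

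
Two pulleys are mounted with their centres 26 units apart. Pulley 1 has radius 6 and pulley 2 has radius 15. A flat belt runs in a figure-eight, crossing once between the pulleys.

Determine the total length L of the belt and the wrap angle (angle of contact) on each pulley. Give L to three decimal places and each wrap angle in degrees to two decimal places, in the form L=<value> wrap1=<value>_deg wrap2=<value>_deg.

crossed belt: β = asin((r1+r2)/C) = asin(21/26) = 53.8711°
wrap1 = wrap2 = π + 2β = 287.7421°
tangent length = C·cosβ = 15.3297
L = (r1+r2)·wrap + 2·C·cosβ = 21·5.0220 + 2·15.3297 = 136.1224

L=136.122 wrap1=287.74_deg wrap2=287.74_deg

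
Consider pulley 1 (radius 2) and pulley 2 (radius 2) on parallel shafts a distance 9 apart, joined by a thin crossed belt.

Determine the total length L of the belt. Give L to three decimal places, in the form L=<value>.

L=32.375

crossed belt: β = asin((r1+r2)/C) = asin(4/9) = 26.3878°
wrap1 = wrap2 = π + 2β = 232.7756°
tangent length = C·cosβ = 8.0623
L = (r1+r2)·wrap + 2·C·cosβ = 4·4.0627 + 2·8.0623 = 32.3753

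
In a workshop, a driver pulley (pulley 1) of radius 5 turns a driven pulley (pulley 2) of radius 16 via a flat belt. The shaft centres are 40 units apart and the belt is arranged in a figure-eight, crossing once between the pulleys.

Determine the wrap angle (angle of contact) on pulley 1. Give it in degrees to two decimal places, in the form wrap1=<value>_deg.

crossed belt: β = asin((r1+r2)/C) = asin(21/40) = 31.6682°
wrap1 = wrap2 = π + 2β = 243.3365°

wrap1=243.34_deg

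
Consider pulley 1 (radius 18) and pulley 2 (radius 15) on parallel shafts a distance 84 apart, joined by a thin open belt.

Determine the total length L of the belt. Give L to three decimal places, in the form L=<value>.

L=271.780

open belt: β = asin((r2−r1)/C) = asin(-3/84) = -2.0467°
wrap1 = π − 2β = 184.0934°
wrap2 = π + 2β = 175.9066°
tangent length = C·cosβ = 83.9464
L = r1·wrap1 + r2·wrap2 + 2·C·cosβ = 18·3.2130 + 15·3.0701 + 2·83.9464 = 271.7797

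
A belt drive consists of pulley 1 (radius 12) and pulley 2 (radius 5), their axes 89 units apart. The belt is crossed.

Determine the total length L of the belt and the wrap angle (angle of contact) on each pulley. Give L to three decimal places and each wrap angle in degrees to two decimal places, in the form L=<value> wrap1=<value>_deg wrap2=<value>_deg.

L=234.664 wrap1=202.02_deg wrap2=202.02_deg

crossed belt: β = asin((r1+r2)/C) = asin(17/89) = 11.0118°
wrap1 = wrap2 = π + 2β = 202.0236°
tangent length = C·cosβ = 87.3613
L = (r1+r2)·wrap + 2·C·cosβ = 17·3.5260 + 2·87.3613 = 234.6642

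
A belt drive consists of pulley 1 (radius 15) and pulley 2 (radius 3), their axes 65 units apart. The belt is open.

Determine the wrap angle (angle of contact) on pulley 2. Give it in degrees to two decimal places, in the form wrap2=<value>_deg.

open belt: β = asin((r2−r1)/C) = asin(-12/65) = -10.6387°
wrap1 = π − 2β = 201.2774°
wrap2 = π + 2β = 158.7226°

wrap2=158.72_deg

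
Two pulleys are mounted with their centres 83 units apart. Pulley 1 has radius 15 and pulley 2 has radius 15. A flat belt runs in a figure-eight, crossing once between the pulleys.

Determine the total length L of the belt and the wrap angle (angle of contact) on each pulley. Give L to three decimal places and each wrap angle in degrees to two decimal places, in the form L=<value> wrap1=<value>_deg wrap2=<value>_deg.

crossed belt: β = asin((r1+r2)/C) = asin(30/83) = 21.1890°
wrap1 = wrap2 = π + 2β = 222.3780°
tangent length = C·cosβ = 77.3886
L = (r1+r2)·wrap + 2·C·cosβ = 30·3.8812 + 2·77.3886 = 271.2141

L=271.214 wrap1=222.38_deg wrap2=222.38_deg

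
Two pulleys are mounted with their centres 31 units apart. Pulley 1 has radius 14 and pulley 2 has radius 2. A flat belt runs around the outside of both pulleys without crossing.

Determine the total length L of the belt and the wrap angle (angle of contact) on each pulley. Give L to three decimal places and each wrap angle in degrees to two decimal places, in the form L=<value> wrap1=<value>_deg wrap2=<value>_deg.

open belt: β = asin((r2−r1)/C) = asin(-12/31) = -22.7740°
wrap1 = π − 2β = 225.5479°
wrap2 = π + 2β = 134.4521°
tangent length = C·cosβ = 28.5832
L = r1·wrap1 + r2·wrap2 + 2·C·cosβ = 14·3.9366 + 2·2.3466 + 2·28.5832 = 116.9714

L=116.971 wrap1=225.55_deg wrap2=134.45_deg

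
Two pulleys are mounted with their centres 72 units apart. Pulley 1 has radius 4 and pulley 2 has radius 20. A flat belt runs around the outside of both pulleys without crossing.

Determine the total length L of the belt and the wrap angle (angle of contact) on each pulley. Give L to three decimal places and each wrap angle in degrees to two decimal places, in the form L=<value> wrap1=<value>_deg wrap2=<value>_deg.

open belt: β = asin((r2−r1)/C) = asin(16/72) = 12.8396°
wrap1 = π − 2β = 154.3208°
wrap2 = π + 2β = 205.6792°
tangent length = C·cosβ = 70.1997
L = r1·wrap1 + r2·wrap2 + 2·C·cosβ = 4·2.6934 + 20·3.5898 + 2·70.1997 = 222.9686

L=222.969 wrap1=154.32_deg wrap2=205.68_deg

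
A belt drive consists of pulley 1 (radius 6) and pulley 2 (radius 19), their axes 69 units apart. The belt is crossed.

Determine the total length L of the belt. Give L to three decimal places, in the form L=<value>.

crossed belt: β = asin((r1+r2)/C) = asin(25/69) = 21.2427°
wrap1 = wrap2 = π + 2β = 222.4853°
tangent length = C·cosβ = 64.3117
L = (r1+r2)·wrap + 2·C·cosβ = 25·3.8831 + 2·64.3117 = 225.7010

L=225.701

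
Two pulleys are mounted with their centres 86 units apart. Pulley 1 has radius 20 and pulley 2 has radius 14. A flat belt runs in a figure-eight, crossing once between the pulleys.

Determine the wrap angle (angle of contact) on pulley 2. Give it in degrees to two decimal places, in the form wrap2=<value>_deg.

crossed belt: β = asin((r1+r2)/C) = asin(34/86) = 23.2877°
wrap1 = wrap2 = π + 2β = 226.5755°

wrap2=226.58_deg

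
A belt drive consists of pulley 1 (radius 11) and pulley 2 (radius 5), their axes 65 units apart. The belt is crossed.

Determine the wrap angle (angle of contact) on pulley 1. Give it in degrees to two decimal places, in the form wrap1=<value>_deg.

wrap1=208.50_deg

crossed belt: β = asin((r1+r2)/C) = asin(16/65) = 14.2500°
wrap1 = wrap2 = π + 2β = 208.5001°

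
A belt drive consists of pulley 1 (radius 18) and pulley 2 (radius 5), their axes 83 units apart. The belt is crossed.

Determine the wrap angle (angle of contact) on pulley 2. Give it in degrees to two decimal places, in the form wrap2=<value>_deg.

crossed belt: β = asin((r1+r2)/C) = asin(23/83) = 16.0877°
wrap1 = wrap2 = π + 2β = 212.1754°

wrap2=212.18_deg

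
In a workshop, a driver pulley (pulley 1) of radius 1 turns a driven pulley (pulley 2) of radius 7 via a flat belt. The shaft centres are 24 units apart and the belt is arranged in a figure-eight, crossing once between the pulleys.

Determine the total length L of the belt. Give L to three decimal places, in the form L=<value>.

crossed belt: β = asin((r1+r2)/C) = asin(8/24) = 19.4712°
wrap1 = wrap2 = π + 2β = 218.9424°
tangent length = C·cosβ = 22.6274
L = (r1+r2)·wrap + 2·C·cosβ = 8·3.8213 + 2·22.6274 = 75.8250

L=75.825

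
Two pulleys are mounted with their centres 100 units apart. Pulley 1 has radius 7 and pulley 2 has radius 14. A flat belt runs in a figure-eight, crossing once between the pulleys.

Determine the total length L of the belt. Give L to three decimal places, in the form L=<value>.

L=270.400

crossed belt: β = asin((r1+r2)/C) = asin(21/100) = 12.1224°
wrap1 = wrap2 = π + 2β = 204.2447°
tangent length = C·cosβ = 97.7701
L = (r1+r2)·wrap + 2·C·cosβ = 21·3.5647 + 2·97.7701 = 270.3999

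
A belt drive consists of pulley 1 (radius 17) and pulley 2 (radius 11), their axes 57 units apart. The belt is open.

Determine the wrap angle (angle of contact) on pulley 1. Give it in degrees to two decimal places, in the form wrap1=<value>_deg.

open belt: β = asin((r2−r1)/C) = asin(-6/57) = -6.0423°
wrap1 = π − 2β = 192.0847°
wrap2 = π + 2β = 167.9153°

wrap1=192.08_deg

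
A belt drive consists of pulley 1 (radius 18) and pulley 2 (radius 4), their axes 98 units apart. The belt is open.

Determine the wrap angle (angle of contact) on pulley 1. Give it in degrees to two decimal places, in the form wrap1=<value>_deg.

wrap1=196.43_deg

open belt: β = asin((r2−r1)/C) = asin(-14/98) = -8.2132°
wrap1 = π − 2β = 196.4264°
wrap2 = π + 2β = 163.5736°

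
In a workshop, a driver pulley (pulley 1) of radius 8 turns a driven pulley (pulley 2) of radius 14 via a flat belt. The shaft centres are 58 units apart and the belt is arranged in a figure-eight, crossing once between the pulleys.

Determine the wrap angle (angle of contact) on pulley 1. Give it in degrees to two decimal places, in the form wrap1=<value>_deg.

wrap1=224.58_deg

crossed belt: β = asin((r1+r2)/C) = asin(22/58) = 22.2910°
wrap1 = wrap2 = π + 2β = 224.5819°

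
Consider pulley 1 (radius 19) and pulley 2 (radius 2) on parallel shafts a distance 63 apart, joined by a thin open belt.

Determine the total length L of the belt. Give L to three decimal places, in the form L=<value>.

open belt: β = asin((r2−r1)/C) = asin(-17/63) = -15.6548°
wrap1 = π − 2β = 211.3096°
wrap2 = π + 2β = 148.6904°
tangent length = C·cosβ = 60.6630
L = r1·wrap1 + r2·wrap2 + 2·C·cosβ = 19·3.6880 + 2·2.5951 + 2·60.6630 = 196.5892

L=196.589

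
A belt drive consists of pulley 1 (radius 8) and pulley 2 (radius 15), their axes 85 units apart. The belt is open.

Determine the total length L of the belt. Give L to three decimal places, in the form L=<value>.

L=242.833

open belt: β = asin((r2−r1)/C) = asin(7/85) = 4.7238°
wrap1 = π − 2β = 170.5523°
wrap2 = π + 2β = 189.4477°
tangent length = C·cosβ = 84.7113
L = r1·wrap1 + r2·wrap2 + 2·C·cosβ = 8·2.9767 + 15·3.3065 + 2·84.7113 = 242.8334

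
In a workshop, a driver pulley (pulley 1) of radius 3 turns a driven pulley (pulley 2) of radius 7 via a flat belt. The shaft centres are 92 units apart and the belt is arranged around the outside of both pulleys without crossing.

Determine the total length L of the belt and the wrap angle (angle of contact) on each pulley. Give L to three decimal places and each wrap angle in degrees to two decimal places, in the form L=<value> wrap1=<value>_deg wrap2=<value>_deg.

open belt: β = asin((r2−r1)/C) = asin(4/92) = 2.4919°
wrap1 = π − 2β = 175.0162°
wrap2 = π + 2β = 184.9838°
tangent length = C·cosβ = 91.9130
L = r1·wrap1 + r2·wrap2 + 2·C·cosβ = 3·3.0546 + 7·3.2286 + 2·91.9130 = 215.5899

L=215.590 wrap1=175.02_deg wrap2=184.98_deg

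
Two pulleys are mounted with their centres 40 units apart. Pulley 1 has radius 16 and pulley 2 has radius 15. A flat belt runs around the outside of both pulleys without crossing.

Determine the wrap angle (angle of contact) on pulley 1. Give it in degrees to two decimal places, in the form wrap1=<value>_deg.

open belt: β = asin((r2−r1)/C) = asin(-1/40) = -1.4325°
wrap1 = π − 2β = 182.8651°
wrap2 = π + 2β = 177.1349°

wrap1=182.87_deg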